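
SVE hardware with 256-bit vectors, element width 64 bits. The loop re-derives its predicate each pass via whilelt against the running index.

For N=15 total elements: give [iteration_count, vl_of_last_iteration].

[iterations, last_vl] = [4, 3]

256-bit reg / 64-bit elem → 4 lanes
iterations = ceil(15/4) = 4; final-pass vl = 3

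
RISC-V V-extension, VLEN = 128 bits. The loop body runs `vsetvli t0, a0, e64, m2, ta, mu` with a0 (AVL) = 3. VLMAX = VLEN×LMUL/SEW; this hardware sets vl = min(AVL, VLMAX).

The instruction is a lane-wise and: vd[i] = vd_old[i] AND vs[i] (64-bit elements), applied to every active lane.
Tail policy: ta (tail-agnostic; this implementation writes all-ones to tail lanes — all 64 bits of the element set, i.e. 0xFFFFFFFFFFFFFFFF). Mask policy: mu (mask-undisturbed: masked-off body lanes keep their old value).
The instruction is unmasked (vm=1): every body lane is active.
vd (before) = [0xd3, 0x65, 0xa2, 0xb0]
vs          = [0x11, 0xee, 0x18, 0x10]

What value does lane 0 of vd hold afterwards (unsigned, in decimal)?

vd[0] = 17

VLMAX = (128 × 2) / 64 = 4 lanes
AVL=3 ≤ VLMAX=4, so vl = 3
lane  0: and(0xd3,0x11) ⇒ 0x11
lane  1: and(0x65,0xee) ⇒ 0x64
lane  2: and(0xa2,0x18) ⇒ 0x00
lane  3: tail/ones ⇒ 0xffffffffffffffff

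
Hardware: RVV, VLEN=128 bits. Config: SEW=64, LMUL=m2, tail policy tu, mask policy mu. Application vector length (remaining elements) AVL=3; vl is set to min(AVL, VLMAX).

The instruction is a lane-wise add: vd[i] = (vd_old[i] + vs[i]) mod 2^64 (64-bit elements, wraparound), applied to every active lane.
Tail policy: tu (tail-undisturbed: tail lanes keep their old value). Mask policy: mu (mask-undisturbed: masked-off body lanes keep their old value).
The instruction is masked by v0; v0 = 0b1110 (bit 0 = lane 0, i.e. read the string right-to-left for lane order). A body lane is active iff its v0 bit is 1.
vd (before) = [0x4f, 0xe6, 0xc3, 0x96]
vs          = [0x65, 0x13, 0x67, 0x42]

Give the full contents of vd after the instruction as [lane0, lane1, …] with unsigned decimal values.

VLMAX = VLEN×LMUL/SEW = 128×2/64 = 4
vl = min(AVL, VLMAX) = min(3, 4) = 3
vd[0] mask-off/keep -> 0x4f
vd[1] add(0xe6,0x13) -> 0xf9
vd[2] add(0xc3,0x67) -> 0x12a
vd[3] tail/keep -> 0x96

vd = [79, 249, 298, 150]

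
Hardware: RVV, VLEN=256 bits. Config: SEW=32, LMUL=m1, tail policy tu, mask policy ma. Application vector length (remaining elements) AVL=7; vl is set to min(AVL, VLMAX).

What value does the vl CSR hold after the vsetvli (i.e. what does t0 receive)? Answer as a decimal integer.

VLMAX = (256 × 1) / 32 = 8 lanes
vl ← min(7, 8) = 7

vl = 7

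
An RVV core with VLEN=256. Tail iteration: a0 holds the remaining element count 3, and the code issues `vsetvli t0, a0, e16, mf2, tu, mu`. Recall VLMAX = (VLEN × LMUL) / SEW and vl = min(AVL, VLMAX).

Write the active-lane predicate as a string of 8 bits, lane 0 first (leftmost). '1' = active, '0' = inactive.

predicate = 11100000

VLMAX = (256 × 1/2) / 16 = 8 lanes
vl = min(AVL, VLMAX) = min(3, 8) = 3
bits (lane 0 leftmost): 11100000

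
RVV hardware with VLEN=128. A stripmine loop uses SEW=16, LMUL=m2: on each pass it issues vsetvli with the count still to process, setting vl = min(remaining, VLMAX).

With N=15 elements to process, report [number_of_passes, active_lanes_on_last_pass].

[iterations, last_vl] = [1, 15]

lanes per group: 128·2/16 = 16
N=15: ⌈15/16⌉ = 1 iters; last vl = 15 − 0×16 = 15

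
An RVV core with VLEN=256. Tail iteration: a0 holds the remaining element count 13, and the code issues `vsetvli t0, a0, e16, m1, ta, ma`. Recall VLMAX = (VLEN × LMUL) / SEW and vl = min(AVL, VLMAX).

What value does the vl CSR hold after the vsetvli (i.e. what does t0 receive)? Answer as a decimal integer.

lanes per group: 256·1/16 = 16
vl = min(AVL, VLMAX) = min(13, 16) = 13

vl = 13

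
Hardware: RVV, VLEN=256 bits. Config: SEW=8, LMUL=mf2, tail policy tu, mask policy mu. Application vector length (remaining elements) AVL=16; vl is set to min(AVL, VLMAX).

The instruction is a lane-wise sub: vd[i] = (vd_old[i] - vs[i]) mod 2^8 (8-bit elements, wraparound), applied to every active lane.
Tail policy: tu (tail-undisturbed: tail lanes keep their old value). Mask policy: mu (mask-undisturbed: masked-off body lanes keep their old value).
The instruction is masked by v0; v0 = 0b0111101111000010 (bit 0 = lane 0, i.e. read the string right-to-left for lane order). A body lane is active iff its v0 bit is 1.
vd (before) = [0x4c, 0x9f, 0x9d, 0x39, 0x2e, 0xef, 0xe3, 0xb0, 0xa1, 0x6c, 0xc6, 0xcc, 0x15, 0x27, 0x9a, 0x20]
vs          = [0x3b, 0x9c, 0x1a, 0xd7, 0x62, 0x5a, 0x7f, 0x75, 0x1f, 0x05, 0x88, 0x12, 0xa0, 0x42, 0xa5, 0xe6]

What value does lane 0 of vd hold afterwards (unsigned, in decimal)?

vd[0] = 76

lanes per group: 256·1/2/8 = 16
vl = min(AVL, VLMAX) = min(16, 16) = 16
lane  0: mask-off/keep ⇒ 0x4c
lane  1: sub(0x9f,0x9c) ⇒ 0x03
lane  2: mask-off/keep ⇒ 0x9d
lane  3: mask-off/keep ⇒ 0x39
lane  4: mask-off/keep ⇒ 0x2e
lane  5: mask-off/keep ⇒ 0xef
lane  6: sub(0xe3,0x7f) ⇒ 0x64
lane  7: sub(0xb0,0x75) ⇒ 0x3b
lane  8: sub(0xa1,0x1f) ⇒ 0x82
lane  9: sub(0x6c,0x05) ⇒ 0x67
lane 10: mask-off/keep ⇒ 0xc6
lane 11: sub(0xcc,0x12) ⇒ 0xba
lane 12: sub(0x15,0xa0) ⇒ 0x75
lane 13: sub(0x27,0x42) ⇒ 0xe5
lane 14: sub(0x9a,0xa5) ⇒ 0xf5
lane 15: mask-off/keep ⇒ 0x20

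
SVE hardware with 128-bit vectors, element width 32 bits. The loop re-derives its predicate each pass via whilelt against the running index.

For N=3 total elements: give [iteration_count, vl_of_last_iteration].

[iterations, last_vl] = [1, 3]

register lanes = 128/32 = 4
3 elements at 4/iter → 1 passes, remainder 3 on the last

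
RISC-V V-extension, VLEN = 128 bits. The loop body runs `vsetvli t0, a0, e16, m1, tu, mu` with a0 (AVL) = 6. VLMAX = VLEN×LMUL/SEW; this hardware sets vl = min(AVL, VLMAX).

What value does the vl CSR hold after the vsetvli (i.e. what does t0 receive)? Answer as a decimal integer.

vl = 6

VLMAX = (128 × 1) / 16 = 8 lanes
vl ← min(6, 8) = 6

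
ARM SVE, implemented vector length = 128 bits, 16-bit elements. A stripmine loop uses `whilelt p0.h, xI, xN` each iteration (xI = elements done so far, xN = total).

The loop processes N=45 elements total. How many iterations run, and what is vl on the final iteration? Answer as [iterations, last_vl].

register lanes = 128/16 = 8
N=45: ⌈45/8⌉ = 6 iters; last vl = 45 − 5×8 = 5

[iterations, last_vl] = [6, 5]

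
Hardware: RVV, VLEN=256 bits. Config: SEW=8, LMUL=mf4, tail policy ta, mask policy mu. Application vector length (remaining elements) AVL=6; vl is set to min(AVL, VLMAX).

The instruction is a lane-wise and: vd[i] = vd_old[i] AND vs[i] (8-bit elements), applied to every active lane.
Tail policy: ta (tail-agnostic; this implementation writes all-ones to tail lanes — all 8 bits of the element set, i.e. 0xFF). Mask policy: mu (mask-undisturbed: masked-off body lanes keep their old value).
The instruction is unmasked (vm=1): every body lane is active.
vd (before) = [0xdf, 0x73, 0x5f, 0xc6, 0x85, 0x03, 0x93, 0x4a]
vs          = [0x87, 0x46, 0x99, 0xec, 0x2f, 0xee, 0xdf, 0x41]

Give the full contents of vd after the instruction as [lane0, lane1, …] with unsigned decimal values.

VLMAX = (256 × 1/4) / 8 = 8 lanes
vl ← min(6, 8) = 6
vd[0] and(0xdf,0x87) -> 0x87
vd[1] and(0x73,0x46) -> 0x42
vd[2] and(0x5f,0x99) -> 0x19
vd[3] and(0xc6,0xec) -> 0xc4
vd[4] and(0x85,0x2f) -> 0x05
vd[5] and(0x03,0xee) -> 0x02
vd[6] tail/ones -> 0xff
vd[7] tail/ones -> 0xff

vd = [135, 66, 25, 196, 5, 2, 255, 255]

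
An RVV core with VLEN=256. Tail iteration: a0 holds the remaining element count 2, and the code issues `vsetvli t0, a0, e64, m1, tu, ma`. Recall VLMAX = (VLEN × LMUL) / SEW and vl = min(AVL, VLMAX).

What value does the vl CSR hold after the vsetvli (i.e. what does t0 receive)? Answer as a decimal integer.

lanes per group: 256·1/64 = 4
vl = min(AVL, VLMAX) = min(2, 4) = 2

vl = 2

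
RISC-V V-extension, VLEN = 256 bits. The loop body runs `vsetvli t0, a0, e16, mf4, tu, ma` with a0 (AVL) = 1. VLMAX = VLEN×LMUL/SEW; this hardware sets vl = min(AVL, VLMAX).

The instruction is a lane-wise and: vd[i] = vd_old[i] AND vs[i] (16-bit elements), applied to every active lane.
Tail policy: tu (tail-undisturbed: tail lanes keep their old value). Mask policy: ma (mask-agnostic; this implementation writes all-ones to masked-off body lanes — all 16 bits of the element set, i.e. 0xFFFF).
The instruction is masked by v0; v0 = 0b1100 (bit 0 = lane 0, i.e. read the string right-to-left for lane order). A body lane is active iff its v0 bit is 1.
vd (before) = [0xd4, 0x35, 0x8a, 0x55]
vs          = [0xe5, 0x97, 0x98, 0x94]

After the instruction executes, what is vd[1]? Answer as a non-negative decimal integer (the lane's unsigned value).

VLMAX = (256 × 1/4) / 16 = 4 lanes
AVL=1 ≤ VLMAX=4, so vl = 1
vd[0] mask-off/ones -> 0xffff
vd[1] tail/keep -> 0x35
vd[2] tail/keep -> 0x8a
vd[3] tail/keep -> 0x55

vd[1] = 53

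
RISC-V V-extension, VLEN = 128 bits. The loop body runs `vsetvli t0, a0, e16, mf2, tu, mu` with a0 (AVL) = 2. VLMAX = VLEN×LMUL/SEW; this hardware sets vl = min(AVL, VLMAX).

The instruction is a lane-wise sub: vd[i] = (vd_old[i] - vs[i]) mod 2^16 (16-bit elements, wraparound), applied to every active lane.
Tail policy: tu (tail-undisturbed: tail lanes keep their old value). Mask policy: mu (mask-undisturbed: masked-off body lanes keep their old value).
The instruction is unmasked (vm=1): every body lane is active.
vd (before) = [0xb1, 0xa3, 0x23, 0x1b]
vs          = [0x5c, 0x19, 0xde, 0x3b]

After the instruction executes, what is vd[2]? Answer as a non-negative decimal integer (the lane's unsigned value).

vd[2] = 35

VLMAX = VLEN×LMUL/SEW = 128×1/2/16 = 4
vl ← min(2, 4) = 2
vd[0] sub(0xb1,0x5c) -> 0x55
vd[1] sub(0xa3,0x19) -> 0x8a
vd[2] tail/keep -> 0x23
vd[3] tail/keep -> 0x1b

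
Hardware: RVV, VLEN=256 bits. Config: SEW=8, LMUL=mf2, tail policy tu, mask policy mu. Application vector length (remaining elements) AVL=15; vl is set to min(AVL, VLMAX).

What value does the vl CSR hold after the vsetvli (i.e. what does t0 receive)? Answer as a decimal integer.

vl = 15

lanes per group: 256·1/2/8 = 16
vl = min(AVL, VLMAX) = min(15, 16) = 15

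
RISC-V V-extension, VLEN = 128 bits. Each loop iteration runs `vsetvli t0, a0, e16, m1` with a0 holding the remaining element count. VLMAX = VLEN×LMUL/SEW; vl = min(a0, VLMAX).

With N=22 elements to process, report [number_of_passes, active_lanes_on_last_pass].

lanes per group: 128·1/16 = 8
iterations = ceil(22/8) = 3; final-pass vl = 6

[iterations, last_vl] = [3, 6]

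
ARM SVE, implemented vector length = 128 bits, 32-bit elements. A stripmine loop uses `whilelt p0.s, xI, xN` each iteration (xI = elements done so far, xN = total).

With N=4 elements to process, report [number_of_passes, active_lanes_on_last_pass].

[iterations, last_vl] = [1, 4]

lane count: 128 div 32 = 4
iterations = ceil(4/4) = 1; final-pass vl = 4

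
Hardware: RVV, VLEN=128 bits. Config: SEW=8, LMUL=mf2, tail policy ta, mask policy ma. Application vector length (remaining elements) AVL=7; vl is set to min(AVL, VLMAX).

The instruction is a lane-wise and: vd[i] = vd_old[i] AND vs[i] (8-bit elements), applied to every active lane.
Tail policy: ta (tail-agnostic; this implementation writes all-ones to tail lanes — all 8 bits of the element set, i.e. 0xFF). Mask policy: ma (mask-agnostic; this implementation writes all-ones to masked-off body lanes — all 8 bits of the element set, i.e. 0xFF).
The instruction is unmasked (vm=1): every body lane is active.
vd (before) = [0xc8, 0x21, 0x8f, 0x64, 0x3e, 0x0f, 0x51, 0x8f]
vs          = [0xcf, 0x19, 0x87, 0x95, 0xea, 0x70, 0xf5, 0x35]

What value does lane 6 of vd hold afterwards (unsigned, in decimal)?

vd[6] = 81

VLMAX = (128 × 1/2) / 8 = 8 lanes
vl = min(AVL, VLMAX) = min(7, 8) = 7
[0] and(0xc8,0xcf) = 0xc8
[1] and(0x21,0x19) = 0x01
[2] and(0x8f,0x87) = 0x87
[3] and(0x64,0x95) = 0x04
[4] and(0x3e,0xea) = 0x2a
[5] and(0x0f,0x70) = 0x00
[6] and(0x51,0xf5) = 0x51
[7] tail/ones = 0xff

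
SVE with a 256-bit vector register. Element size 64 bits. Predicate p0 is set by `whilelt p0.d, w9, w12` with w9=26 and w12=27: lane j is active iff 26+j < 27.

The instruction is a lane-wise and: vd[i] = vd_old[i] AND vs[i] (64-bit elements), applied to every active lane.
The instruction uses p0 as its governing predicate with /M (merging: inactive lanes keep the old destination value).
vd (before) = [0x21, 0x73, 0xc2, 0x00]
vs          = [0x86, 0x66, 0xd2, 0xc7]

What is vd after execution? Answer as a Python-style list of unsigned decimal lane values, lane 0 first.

register lanes = 256/64 = 4
whilelt: lane j active iff 26+j < 27 → j < 1 → 1 active
lane  0: and(0x21,0x86) ⇒ 0x00
lane  1: tail/keep ⇒ 0x73
lane  2: tail/keep ⇒ 0xc2
lane  3: tail/keep ⇒ 0x00

vd = [0, 115, 194, 0]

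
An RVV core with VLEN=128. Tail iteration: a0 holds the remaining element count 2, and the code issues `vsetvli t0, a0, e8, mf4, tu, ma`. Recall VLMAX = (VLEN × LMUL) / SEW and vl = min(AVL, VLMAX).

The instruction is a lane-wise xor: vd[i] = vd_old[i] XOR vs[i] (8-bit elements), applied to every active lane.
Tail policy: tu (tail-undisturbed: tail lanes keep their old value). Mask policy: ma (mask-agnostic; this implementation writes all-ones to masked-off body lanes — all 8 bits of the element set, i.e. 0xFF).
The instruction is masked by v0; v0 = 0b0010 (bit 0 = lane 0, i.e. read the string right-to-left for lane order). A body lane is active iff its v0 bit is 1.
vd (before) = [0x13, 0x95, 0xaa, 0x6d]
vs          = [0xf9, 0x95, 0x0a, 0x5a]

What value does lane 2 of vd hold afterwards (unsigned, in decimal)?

VLMAX = VLEN×LMUL/SEW = 128×1/4/8 = 4
vl = min(AVL, VLMAX) = min(2, 4) = 2
lane  0: mask-off/ones ⇒ 0xff
lane  1: xor(0x95,0x95) ⇒ 0x00
lane  2: tail/keep ⇒ 0xaa
lane  3: tail/keep ⇒ 0x6d

vd[2] = 170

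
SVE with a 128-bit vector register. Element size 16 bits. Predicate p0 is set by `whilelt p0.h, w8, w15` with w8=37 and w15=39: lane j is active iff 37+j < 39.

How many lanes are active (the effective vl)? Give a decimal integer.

vl = 2

lane count: 128 div 16 = 8
whilelt: lane j active iff 37+j < 39 → j < 2 → 2 active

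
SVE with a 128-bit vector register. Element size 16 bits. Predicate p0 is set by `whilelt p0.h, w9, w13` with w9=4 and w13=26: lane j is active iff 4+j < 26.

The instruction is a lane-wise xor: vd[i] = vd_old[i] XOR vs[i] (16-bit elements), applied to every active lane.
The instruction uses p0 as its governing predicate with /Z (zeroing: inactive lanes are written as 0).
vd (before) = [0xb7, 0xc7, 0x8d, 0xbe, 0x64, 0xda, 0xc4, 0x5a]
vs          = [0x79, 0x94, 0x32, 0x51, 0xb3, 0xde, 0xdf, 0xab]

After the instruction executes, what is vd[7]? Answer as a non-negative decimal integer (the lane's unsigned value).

register lanes = 128/16 = 8
p0[j] = (4+j < 26); true for j=0..7 → 8 lanes set
lane  0: xor(0xb7,0x79) ⇒ 0xce
lane  1: xor(0xc7,0x94) ⇒ 0x53
lane  2: xor(0x8d,0x32) ⇒ 0xbf
lane  3: xor(0xbe,0x51) ⇒ 0xef
lane  4: xor(0x64,0xb3) ⇒ 0xd7
lane  5: xor(0xda,0xde) ⇒ 0x04
lane  6: xor(0xc4,0xdf) ⇒ 0x1b
lane  7: xor(0x5a,0xab) ⇒ 0xf1

vd[7] = 241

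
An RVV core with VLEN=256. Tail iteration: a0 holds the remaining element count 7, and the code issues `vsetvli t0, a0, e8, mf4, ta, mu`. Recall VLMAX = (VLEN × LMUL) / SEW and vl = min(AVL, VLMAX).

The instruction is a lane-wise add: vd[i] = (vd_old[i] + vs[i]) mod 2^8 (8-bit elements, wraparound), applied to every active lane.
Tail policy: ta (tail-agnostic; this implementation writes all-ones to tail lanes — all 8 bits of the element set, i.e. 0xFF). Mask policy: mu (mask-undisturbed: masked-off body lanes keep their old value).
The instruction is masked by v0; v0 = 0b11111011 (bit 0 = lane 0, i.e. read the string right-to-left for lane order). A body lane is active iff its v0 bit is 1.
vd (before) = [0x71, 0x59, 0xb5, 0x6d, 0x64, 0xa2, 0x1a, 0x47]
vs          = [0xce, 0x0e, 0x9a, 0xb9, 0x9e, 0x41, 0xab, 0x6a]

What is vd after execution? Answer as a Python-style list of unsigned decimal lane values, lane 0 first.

VLMAX = (256 × 1/4) / 8 = 8 lanes
vl ← min(7, 8) = 7
[0] add(0x71,0xce) = 0x3f
[1] add(0x59,0x0e) = 0x67
[2] mask-off/keep = 0xb5
[3] add(0x6d,0xb9) = 0x26
[4] add(0x64,0x9e) = 0x02
[5] add(0xa2,0x41) = 0xe3
[6] add(0x1a,0xab) = 0xc5
[7] tail/ones = 0xff

vd = [63, 103, 181, 38, 2, 227, 197, 255]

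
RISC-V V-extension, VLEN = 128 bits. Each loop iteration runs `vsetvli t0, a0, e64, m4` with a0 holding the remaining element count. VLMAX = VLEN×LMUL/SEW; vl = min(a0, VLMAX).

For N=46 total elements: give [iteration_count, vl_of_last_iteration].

[iterations, last_vl] = [6, 6]

VLMAX = VLEN×LMUL/SEW = 128×4/64 = 8
46 elements at 8/iter → 6 passes, remainder 6 on the last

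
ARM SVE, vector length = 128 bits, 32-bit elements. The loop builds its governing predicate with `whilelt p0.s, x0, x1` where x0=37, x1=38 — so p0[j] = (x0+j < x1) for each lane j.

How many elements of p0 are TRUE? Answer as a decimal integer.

128-bit reg / 32-bit elem → 4 lanes
p0[j] = (37+j < 38); true for j=0..0 → 1 lanes set

vl = 1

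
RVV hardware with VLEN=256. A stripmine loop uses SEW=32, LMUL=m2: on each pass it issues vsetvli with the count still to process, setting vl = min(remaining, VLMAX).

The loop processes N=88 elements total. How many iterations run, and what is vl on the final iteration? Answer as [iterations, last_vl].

VLMAX = (256 × 2) / 32 = 16 lanes
N=88: ⌈88/16⌉ = 6 iters; last vl = 88 − 5×16 = 8

[iterations, last_vl] = [6, 8]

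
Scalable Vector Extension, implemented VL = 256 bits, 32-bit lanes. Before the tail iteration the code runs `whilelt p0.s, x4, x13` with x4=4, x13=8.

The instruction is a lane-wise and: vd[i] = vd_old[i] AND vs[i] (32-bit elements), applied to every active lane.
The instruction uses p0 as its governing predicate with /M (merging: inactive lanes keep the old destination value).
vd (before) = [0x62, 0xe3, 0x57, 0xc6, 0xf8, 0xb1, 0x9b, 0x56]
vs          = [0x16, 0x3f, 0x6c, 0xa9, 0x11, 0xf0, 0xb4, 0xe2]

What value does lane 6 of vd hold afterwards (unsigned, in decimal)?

vd[6] = 155

register lanes = 256/32 = 8
active while 4+j < 8, i.e. j ∈ [0,4) capped at 8 ⇒ 4
  i=0: and(0x62,0x16) → 2
  i=1: and(0xe3,0x3f) → 35
  i=2: and(0x57,0x6c) → 68
  i=3: and(0xc6,0xa9) → 128
  i=4: tail/keep → 248
  i=5: tail/keep → 177
  i=6: tail/keep → 155
  i=7: tail/keep → 86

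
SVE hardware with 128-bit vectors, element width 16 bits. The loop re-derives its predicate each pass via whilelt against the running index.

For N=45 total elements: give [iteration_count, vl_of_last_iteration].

lane count: 128 div 16 = 8
N=45: ⌈45/8⌉ = 6 iters; last vl = 45 − 5×8 = 5

[iterations, last_vl] = [6, 5]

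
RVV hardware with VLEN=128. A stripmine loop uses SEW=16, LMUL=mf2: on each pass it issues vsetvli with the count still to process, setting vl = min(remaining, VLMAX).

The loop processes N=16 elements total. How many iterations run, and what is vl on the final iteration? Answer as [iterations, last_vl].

[iterations, last_vl] = [4, 4]

VLMAX = (128 × 1/2) / 16 = 4 lanes
iterations = ceil(16/4) = 4; final-pass vl = 4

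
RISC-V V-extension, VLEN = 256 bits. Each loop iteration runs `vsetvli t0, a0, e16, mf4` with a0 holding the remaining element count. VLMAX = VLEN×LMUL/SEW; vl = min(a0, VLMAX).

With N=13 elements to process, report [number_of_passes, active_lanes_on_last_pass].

[iterations, last_vl] = [4, 1]

VLMAX = (256 × 1/4) / 16 = 4 lanes
13 elements at 4/iter → 4 passes, remainder 1 on the last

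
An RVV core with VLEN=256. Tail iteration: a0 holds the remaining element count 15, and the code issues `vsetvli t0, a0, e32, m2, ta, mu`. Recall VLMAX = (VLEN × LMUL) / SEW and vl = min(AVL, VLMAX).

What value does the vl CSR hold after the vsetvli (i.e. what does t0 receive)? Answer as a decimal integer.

vl = 15

VLMAX = VLEN×LMUL/SEW = 256×2/32 = 16
AVL=15 ≤ VLMAX=16, so vl = 15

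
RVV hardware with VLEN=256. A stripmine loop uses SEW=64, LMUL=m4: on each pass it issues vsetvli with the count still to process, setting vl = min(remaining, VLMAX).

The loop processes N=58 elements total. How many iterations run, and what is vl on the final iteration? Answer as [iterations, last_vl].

lanes per group: 256·4/64 = 16
58 elements at 16/iter → 4 passes, remainder 10 on the last

[iterations, last_vl] = [4, 10]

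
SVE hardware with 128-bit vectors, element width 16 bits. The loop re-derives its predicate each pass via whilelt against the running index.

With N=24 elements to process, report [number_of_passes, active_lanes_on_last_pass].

[iterations, last_vl] = [3, 8]

register lanes = 128/16 = 8
N=24: ⌈24/8⌉ = 3 iters; last vl = 24 − 2×8 = 8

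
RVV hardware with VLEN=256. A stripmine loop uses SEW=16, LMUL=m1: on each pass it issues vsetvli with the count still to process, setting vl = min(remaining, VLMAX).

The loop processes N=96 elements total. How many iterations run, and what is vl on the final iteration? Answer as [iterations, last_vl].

VLMAX = (256 × 1) / 16 = 16 lanes
96 elements at 16/iter → 6 passes, remainder 16 on the last

[iterations, last_vl] = [6, 16]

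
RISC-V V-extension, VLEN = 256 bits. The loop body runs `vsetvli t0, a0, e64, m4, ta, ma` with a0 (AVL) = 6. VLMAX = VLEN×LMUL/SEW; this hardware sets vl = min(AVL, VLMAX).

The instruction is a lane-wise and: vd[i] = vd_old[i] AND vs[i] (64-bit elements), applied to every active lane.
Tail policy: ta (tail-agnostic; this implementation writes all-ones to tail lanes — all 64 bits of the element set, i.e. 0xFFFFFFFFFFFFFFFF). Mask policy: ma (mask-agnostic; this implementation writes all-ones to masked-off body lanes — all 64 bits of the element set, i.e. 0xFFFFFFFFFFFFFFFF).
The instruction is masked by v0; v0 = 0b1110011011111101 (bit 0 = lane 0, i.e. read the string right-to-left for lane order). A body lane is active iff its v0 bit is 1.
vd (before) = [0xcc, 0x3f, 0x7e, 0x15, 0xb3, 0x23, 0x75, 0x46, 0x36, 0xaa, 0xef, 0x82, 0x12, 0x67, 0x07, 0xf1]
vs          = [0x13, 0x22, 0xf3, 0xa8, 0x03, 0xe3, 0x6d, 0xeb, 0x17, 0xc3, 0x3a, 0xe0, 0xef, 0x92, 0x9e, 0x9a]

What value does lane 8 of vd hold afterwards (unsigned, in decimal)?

VLMAX = VLEN×LMUL/SEW = 256×4/64 = 16
vl = min(AVL, VLMAX) = min(6, 16) = 6
lane  0: and(0xcc,0x13) ⇒ 0x00
lane  1: mask-off/ones ⇒ 0xffffffffffffffff
lane  2: and(0x7e,0xf3) ⇒ 0x72
lane  3: and(0x15,0xa8) ⇒ 0x00
lane  4: and(0xb3,0x03) ⇒ 0x03
lane  5: and(0x23,0xe3) ⇒ 0x23
lane  6: tail/ones ⇒ 0xffffffffffffffff
lane  7: tail/ones ⇒ 0xffffffffffffffff
lane  8: tail/ones ⇒ 0xffffffffffffffff
lane  9: tail/ones ⇒ 0xffffffffffffffff
lane 10: tail/ones ⇒ 0xffffffffffffffff
lane 11: tail/ones ⇒ 0xffffffffffffffff
lane 12: tail/ones ⇒ 0xffffffffffffffff
lane 13: tail/ones ⇒ 0xffffffffffffffff
lane 14: tail/ones ⇒ 0xffffffffffffffff
lane 15: tail/ones ⇒ 0xffffffffffffffff

vd[8] = 18446744073709551615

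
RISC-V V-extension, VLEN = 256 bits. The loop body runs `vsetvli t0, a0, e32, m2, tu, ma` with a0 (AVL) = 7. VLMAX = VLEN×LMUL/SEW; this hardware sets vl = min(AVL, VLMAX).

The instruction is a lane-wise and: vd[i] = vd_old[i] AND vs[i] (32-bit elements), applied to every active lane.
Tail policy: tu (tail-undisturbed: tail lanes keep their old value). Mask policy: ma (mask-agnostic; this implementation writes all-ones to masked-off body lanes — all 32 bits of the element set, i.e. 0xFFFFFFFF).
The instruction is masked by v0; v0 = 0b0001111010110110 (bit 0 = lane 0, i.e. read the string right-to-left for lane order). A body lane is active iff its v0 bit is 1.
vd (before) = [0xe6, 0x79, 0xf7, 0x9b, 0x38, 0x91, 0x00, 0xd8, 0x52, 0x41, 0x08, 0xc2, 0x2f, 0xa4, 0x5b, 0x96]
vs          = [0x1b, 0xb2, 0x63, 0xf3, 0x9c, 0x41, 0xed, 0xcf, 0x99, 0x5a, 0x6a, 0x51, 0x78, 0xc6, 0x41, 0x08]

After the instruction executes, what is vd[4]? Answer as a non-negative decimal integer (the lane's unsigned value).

vd[4] = 24

lanes per group: 256·2/32 = 16
AVL=7 ≤ VLMAX=16, so vl = 7
lane  0: mask-off/ones ⇒ 0xffffffff
lane  1: and(0x79,0xb2) ⇒ 0x30
lane  2: and(0xf7,0x63) ⇒ 0x63
lane  3: mask-off/ones ⇒ 0xffffffff
lane  4: and(0x38,0x9c) ⇒ 0x18
lane  5: and(0x91,0x41) ⇒ 0x01
lane  6: mask-off/ones ⇒ 0xffffffff
lane  7: tail/keep ⇒ 0xd8
lane  8: tail/keep ⇒ 0x52
lane  9: tail/keep ⇒ 0x41
lane 10: tail/keep ⇒ 0x08
lane 11: tail/keep ⇒ 0xc2
lane 12: tail/keep ⇒ 0x2f
lane 13: tail/keep ⇒ 0xa4
lane 14: tail/keep ⇒ 0x5b
lane 15: tail/keep ⇒ 0x96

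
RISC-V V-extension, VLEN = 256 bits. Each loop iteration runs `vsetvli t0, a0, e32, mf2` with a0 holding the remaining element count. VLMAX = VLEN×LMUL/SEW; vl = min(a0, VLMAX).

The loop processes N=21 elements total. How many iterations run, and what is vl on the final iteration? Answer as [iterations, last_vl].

VLMAX = VLEN×LMUL/SEW = 256×1/2/32 = 4
21 elements at 4/iter → 6 passes, remainder 1 on the last

[iterations, last_vl] = [6, 1]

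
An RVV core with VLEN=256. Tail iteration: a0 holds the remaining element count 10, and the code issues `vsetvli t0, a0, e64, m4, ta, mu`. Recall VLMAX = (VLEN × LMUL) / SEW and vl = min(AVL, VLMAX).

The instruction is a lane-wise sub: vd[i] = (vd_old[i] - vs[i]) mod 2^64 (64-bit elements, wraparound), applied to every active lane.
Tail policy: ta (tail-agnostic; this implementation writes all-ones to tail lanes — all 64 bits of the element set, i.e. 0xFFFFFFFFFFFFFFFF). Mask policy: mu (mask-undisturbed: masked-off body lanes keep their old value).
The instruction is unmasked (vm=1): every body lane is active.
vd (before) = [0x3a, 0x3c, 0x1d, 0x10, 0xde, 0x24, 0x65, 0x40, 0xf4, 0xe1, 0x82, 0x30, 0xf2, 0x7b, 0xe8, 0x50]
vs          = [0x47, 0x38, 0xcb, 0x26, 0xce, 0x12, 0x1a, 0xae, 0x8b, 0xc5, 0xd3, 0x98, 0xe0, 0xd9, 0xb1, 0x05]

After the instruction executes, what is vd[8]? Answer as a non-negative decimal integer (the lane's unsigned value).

vd[8] = 105

VLMAX = (256 × 4) / 64 = 16 lanes
AVL=10 ≤ VLMAX=16, so vl = 10
lane  0: sub(0x3a,0x47) ⇒ 0xfffffffffffffff3
lane  1: sub(0x3c,0x38) ⇒ 0x04
lane  2: sub(0x1d,0xcb) ⇒ 0xffffffffffffff52
lane  3: sub(0x10,0x26) ⇒ 0xffffffffffffffea
lane  4: sub(0xde,0xce) ⇒ 0x10
lane  5: sub(0x24,0x12) ⇒ 0x12
lane  6: sub(0x65,0x1a) ⇒ 0x4b
lane  7: sub(0x40,0xae) ⇒ 0xffffffffffffff92
lane  8: sub(0xf4,0x8b) ⇒ 0x69
lane  9: sub(0xe1,0xc5) ⇒ 0x1c
lane 10: tail/ones ⇒ 0xffffffffffffffff
lane 11: tail/ones ⇒ 0xffffffffffffffff
lane 12: tail/ones ⇒ 0xffffffffffffffff
lane 13: tail/ones ⇒ 0xffffffffffffffff
lane 14: tail/ones ⇒ 0xffffffffffffffff
lane 15: tail/ones ⇒ 0xffffffffffffffff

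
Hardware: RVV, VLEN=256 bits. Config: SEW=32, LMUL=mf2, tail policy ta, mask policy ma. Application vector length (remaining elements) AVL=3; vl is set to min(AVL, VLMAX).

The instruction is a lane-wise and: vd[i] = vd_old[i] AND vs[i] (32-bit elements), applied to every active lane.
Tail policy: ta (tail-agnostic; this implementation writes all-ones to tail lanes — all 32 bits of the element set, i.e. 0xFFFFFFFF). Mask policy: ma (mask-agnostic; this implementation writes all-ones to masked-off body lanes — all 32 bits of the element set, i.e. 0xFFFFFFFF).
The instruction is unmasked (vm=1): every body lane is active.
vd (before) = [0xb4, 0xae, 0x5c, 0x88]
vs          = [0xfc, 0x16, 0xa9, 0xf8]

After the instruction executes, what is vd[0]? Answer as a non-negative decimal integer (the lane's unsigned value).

vd[0] = 180

VLMAX = (256 × 1/2) / 32 = 4 lanes
vl ← min(3, 4) = 3
  i=0: and(0xb4,0xfc) → 180
  i=1: and(0xae,0x16) → 6
  i=2: and(0x5c,0xa9) → 8
  i=3: tail/ones → 4294967295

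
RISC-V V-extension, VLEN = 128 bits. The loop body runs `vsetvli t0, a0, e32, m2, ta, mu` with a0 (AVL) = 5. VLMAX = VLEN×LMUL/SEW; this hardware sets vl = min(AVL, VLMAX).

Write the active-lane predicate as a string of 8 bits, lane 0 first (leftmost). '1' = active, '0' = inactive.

VLMAX = (128 × 2) / 32 = 8 lanes
AVL=5 ≤ VLMAX=8, so vl = 5
bits (lane 0 leftmost): 11111000

predicate = 11111000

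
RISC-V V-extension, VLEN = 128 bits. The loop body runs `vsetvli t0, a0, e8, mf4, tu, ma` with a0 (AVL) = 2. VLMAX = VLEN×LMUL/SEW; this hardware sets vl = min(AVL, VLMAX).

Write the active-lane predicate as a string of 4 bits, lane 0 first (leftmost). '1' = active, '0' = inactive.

lanes per group: 128·1/4/8 = 4
vl = min(AVL, VLMAX) = min(2, 4) = 2
bits (lane 0 leftmost): 1100

predicate = 1100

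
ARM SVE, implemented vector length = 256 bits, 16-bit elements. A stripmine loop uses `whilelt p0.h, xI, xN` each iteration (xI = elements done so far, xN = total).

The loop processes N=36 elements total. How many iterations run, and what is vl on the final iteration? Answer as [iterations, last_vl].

register lanes = 256/16 = 16
36 elements at 16/iter → 3 passes, remainder 4 on the last

[iterations, last_vl] = [3, 4]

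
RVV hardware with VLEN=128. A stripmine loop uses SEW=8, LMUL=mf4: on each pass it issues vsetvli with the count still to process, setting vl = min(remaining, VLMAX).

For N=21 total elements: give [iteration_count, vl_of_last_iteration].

[iterations, last_vl] = [6, 1]

VLMAX = (128 × 1/4) / 8 = 4 lanes
21 elements at 4/iter → 6 passes, remainder 1 on the last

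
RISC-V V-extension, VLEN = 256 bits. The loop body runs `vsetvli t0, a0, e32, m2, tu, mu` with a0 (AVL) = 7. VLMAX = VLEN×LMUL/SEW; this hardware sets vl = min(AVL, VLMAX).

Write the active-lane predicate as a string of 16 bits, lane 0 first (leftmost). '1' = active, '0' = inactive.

lanes per group: 256·2/32 = 16
vl = min(AVL, VLMAX) = min(7, 16) = 7
bits (lane 0 leftmost): 1111111000000000

predicate = 1111111000000000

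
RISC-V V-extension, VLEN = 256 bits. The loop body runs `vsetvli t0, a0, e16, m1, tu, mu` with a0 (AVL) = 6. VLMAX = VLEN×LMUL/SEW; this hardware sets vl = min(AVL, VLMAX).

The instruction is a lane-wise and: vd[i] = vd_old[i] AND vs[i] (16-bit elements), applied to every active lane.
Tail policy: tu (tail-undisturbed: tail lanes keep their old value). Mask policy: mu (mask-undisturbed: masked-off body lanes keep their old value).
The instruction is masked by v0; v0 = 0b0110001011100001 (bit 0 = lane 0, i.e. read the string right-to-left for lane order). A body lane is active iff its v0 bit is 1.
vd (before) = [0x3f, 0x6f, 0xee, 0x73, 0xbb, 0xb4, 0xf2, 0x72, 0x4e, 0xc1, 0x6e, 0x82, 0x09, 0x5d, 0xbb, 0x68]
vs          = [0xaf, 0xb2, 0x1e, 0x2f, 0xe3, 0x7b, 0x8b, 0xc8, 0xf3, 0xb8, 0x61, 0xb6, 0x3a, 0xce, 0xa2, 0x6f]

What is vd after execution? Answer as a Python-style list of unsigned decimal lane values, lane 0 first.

VLMAX = VLEN×LMUL/SEW = 256×1/16 = 16
vl = min(AVL, VLMAX) = min(6, 16) = 6
[0] and(0x3f,0xaf) = 0x2f
[1] mask-off/keep = 0x6f
[2] mask-off/keep = 0xee
[3] mask-off/keep = 0x73
[4] mask-off/keep = 0xbb
[5] and(0xb4,0x7b) = 0x30
[6] tail/keep = 0xf2
[7] tail/keep = 0x72
[8] tail/keep = 0x4e
[9] tail/keep = 0xc1
[10] tail/keep = 0x6e
[11] tail/keep = 0x82
[12] tail/keep = 0x09
[13] tail/keep = 0x5d
[14] tail/keep = 0xbb
[15] tail/keep = 0x68

vd = [47, 111, 238, 115, 187, 48, 242, 114, 78, 193, 110, 130, 9, 93, 187, 104]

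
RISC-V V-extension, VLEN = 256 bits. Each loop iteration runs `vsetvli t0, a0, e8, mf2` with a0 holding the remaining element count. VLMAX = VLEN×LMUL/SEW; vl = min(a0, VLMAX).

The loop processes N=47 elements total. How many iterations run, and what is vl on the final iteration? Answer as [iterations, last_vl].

VLMAX = (256 × 1/2) / 8 = 16 lanes
iterations = ceil(47/16) = 3; final-pass vl = 15

[iterations, last_vl] = [3, 15]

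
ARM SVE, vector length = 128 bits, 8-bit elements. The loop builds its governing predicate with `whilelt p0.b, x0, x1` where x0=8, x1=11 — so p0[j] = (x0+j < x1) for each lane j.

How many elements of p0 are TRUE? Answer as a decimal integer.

128-bit reg / 8-bit elem → 16 lanes
p0[j] = (8+j < 11); true for j=0..2 → 3 lanes set

vl = 3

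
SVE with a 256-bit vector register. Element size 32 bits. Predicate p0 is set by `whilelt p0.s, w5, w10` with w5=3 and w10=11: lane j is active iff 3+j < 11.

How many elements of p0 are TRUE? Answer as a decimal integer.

lane count: 256 div 32 = 8
whilelt: lane j active iff 3+j < 11 → j < 8 → 8 active

vl = 8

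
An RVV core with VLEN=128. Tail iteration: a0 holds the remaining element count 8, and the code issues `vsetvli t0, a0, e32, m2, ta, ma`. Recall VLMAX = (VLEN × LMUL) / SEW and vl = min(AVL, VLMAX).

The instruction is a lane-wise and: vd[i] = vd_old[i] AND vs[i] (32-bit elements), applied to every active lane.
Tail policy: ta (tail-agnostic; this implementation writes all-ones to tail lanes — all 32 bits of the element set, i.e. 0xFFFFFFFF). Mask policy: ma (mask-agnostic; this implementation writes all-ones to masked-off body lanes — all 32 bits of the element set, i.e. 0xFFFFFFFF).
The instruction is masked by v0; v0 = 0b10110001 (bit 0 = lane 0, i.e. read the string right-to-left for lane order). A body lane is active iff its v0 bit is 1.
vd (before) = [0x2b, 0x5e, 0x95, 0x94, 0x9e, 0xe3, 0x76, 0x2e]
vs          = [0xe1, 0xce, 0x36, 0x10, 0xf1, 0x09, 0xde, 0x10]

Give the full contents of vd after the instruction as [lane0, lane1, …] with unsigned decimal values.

VLMAX = (128 × 2) / 32 = 8 lanes
vl ← min(8, 8) = 8
vd[0] and(0x2b,0xe1) -> 0x21
vd[1] mask-off/ones -> 0xffffffff
vd[2] mask-off/ones -> 0xffffffff
vd[3] mask-off/ones -> 0xffffffff
vd[4] and(0x9e,0xf1) -> 0x90
vd[5] and(0xe3,0x09) -> 0x01
vd[6] mask-off/ones -> 0xffffffff
vd[7] and(0x2e,0x10) -> 0x00

vd = [33, 4294967295, 4294967295, 4294967295, 144, 1, 4294967295, 0]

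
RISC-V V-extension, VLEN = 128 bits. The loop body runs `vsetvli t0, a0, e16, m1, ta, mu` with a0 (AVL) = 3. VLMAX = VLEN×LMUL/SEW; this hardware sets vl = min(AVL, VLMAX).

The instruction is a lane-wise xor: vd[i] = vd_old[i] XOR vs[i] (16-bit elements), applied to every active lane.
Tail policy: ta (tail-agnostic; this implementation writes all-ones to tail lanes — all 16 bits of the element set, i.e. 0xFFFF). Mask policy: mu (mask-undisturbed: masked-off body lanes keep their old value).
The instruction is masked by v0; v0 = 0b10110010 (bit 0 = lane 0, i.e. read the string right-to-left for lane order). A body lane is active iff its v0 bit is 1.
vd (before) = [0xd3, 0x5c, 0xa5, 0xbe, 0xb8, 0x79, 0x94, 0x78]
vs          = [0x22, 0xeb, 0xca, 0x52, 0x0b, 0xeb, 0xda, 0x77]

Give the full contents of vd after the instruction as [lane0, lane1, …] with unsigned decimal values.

VLMAX = VLEN×LMUL/SEW = 128×1/16 = 8
vl ← min(3, 8) = 3
vd[0] mask-off/keep -> 0xd3
vd[1] xor(0x5c,0xeb) -> 0xb7
vd[2] mask-off/keep -> 0xa5
vd[3] tail/ones -> 0xffff
vd[4] tail/ones -> 0xffff
vd[5] tail/ones -> 0xffff
vd[6] tail/ones -> 0xffff
vd[7] tail/ones -> 0xffff

vd = [211, 183, 165, 65535, 65535, 65535, 65535, 65535]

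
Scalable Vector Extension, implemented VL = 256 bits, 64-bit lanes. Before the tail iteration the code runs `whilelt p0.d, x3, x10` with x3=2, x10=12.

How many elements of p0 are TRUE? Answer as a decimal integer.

vl = 4

lane count: 256 div 64 = 4
active while 2+j < 12, i.e. j ∈ [0,10) capped at 4 ⇒ 4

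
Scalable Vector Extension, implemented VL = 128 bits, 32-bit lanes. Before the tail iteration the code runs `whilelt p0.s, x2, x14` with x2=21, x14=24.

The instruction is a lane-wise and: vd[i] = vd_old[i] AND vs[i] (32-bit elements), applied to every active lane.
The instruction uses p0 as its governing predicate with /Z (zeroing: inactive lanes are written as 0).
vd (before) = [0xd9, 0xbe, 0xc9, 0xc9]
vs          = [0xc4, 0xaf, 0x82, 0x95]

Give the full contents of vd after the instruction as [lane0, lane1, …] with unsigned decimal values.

vd = [192, 174, 128, 0]

128-bit reg / 32-bit elem → 4 lanes
active while 21+j < 24, i.e. j ∈ [0,3) capped at 4 ⇒ 3
lane  0: and(0xd9,0xc4) ⇒ 0xc0
lane  1: and(0xbe,0xaf) ⇒ 0xae
lane  2: and(0xc9,0x82) ⇒ 0x80
lane  3: tail/zero ⇒ 0x00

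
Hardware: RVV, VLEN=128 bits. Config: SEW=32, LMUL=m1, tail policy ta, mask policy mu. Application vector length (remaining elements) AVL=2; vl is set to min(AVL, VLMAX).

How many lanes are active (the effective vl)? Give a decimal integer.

vl = 2

VLMAX = (128 × 1) / 32 = 4 lanes
AVL=2 ≤ VLMAX=4, so vl = 2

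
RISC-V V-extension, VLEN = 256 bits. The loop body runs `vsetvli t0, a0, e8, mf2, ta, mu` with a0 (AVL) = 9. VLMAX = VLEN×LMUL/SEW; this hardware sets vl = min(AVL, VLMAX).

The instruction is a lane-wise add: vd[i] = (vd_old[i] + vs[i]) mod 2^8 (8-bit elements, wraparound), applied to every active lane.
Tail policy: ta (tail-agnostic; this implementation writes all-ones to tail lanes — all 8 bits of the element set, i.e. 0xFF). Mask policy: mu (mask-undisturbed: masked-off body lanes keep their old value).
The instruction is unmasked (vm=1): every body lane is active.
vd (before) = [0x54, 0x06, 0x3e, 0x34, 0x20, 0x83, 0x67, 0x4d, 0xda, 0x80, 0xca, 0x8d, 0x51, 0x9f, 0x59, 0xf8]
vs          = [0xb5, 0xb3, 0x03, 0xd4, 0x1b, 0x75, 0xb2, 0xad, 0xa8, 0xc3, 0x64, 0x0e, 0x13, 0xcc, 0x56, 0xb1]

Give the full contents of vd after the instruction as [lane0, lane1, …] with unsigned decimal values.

VLMAX = (256 × 1/2) / 8 = 16 lanes
AVL=9 ≤ VLMAX=16, so vl = 9
[0] add(0x54,0xb5) = 0x09
[1] add(0x06,0xb3) = 0xb9
[2] add(0x3e,0x03) = 0x41
[3] add(0x34,0xd4) = 0x08
[4] add(0x20,0x1b) = 0x3b
[5] add(0x83,0x75) = 0xf8
[6] add(0x67,0xb2) = 0x19
[7] add(0x4d,0xad) = 0xfa
[8] add(0xda,0xa8) = 0x82
[9] tail/ones = 0xff
[10] tail/ones = 0xff
[11] tail/ones = 0xff
[12] tail/ones = 0xff
[13] tail/ones = 0xff
[14] tail/ones = 0xff
[15] tail/ones = 0xff

vd = [9, 185, 65, 8, 59, 248, 25, 250, 130, 255, 255, 255, 255, 255, 255, 255]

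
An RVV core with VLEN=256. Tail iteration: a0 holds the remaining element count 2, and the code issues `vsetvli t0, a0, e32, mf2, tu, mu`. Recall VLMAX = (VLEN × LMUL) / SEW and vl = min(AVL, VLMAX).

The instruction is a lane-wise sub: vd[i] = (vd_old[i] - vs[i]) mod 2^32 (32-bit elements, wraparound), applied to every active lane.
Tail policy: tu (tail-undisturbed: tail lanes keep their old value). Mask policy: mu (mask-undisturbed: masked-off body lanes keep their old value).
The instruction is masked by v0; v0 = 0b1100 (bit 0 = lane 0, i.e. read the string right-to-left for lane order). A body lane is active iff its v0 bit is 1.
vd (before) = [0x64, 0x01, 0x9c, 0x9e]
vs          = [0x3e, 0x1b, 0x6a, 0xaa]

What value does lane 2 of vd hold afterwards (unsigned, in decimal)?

vd[2] = 156

VLMAX = VLEN×LMUL/SEW = 256×1/2/32 = 4
vl ← min(2, 4) = 2
lane  0: mask-off/keep ⇒ 0x64
lane  1: mask-off/keep ⇒ 0x01
lane  2: tail/keep ⇒ 0x9c
lane  3: tail/keep ⇒ 0x9e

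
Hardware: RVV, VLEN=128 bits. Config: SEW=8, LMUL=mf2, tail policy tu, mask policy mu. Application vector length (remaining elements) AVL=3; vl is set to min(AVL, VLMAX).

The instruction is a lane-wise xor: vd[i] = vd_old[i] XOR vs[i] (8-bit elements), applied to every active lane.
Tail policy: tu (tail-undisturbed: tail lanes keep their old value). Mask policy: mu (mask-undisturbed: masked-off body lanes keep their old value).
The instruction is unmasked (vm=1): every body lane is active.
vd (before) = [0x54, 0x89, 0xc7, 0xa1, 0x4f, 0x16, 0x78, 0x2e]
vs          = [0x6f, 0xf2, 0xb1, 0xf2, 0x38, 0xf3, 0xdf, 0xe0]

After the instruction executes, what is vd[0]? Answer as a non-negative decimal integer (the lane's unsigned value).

lanes per group: 128·1/2/8 = 8
vl = min(AVL, VLMAX) = min(3, 8) = 3
  i=0: xor(0x54,0x6f) → 59
  i=1: xor(0x89,0xf2) → 123
  i=2: xor(0xc7,0xb1) → 118
  i=3: tail/keep → 161
  i=4: tail/keep → 79
  i=5: tail/keep → 22
  i=6: tail/keep → 120
  i=7: tail/keep → 46

vd[0] = 59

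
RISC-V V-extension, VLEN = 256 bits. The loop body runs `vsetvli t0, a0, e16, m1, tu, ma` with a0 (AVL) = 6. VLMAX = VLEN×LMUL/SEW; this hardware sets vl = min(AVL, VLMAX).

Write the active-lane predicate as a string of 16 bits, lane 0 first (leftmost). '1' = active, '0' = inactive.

predicate = 1111110000000000

VLMAX = (256 × 1) / 16 = 16 lanes
vl ← min(6, 16) = 6
bits (lane 0 leftmost): 1111110000000000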